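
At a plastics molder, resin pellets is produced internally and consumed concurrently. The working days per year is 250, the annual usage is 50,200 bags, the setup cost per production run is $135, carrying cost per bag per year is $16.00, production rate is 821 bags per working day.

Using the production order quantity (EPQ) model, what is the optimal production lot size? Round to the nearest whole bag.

d = 50,200/250 = 200.8000 bags/day;  effective holding cost H(1 − d/p) = 16·(1 − 200.8000/821) = 12.08672
Q* = √(2DS / H_eff) = √(2·50,200·135 / 12.08672) ≈ 1,058.96

1,059 bags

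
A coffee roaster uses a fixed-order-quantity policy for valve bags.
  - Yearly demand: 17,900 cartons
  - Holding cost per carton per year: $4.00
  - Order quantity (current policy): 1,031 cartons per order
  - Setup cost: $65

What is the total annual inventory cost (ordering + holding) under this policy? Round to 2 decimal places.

$3,190.52

Ordering: D/Q × S = 17,900/1,031 × $65 = $1,128.52
Holding:  Q/2 × H = 1,031/2 × $4 = $2,062.00
Total = $1,128.52 + $2,062.00 = $3,190.52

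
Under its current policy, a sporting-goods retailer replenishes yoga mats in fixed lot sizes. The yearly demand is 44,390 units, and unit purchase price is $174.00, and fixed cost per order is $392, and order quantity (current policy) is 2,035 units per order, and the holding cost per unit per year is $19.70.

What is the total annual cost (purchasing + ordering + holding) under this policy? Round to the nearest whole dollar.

Orders/yr = 44,390/2,035 = 21.813; ordering cost = 21.813 × $392 = $8,550.80
Average inventory = 2,035/2 = 1017.5; holding cost = 1017.5 × $19.7 = $20,044.75
Purchase cost = D·C = 44,390 × 174 = $7,723,860.00
Total = $8,550.80 + $20,044.75 + $7,723,860.00 = $7,752,455.55

$7,752,456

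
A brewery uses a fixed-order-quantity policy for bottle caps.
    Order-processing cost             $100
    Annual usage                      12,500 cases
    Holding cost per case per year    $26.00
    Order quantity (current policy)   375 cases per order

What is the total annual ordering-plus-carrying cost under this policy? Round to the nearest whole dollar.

$8,208

Orders/yr = 12,500/375 = 33.333; ordering cost = 33.333 × $100 = $3,333.33
Average inventory = 375/2 = 187.5; holding cost = 187.5 × $26 = $4,875.00
Total = $3,333.33 + $4,875.00 = $8,208.33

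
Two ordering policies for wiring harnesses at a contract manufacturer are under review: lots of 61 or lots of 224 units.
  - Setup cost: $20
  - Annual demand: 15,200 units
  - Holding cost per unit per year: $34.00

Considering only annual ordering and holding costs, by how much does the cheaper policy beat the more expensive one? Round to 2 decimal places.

$855.46

Annual cost at Q: ordering D·S/Q plus holding Q·H/2.
TC(61) = (15,200/61)×20 + (61/2)×34 = $6,020.61
TC(224) = (15,200/224)×20 + (224/2)×34 = $5,165.14
Lots of 224 are cheaper by $855.46.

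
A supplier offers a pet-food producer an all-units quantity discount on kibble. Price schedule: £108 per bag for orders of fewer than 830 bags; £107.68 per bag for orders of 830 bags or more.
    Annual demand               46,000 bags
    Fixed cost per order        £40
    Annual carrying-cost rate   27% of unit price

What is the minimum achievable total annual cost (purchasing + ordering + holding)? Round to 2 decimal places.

H₁ = 27%×£108 = £29.1600;  H₂ = 27%×£107.68 = £29.0736
EOQ₁ = √(2×46,000×40/29.1600) = 355.25  (< 830, feasible at tier 1)
EOQ₂ = √(2×46,000×40/29.0736) = 355.77  (< 830 → use Q = 830 at tier-2 price)
TC(tier 1 (EOQ₁), Q≈355.2) = £4,978,359.00
TC(tier 2, Q≈830.0) = £4,967,562.41
Minimum at tier 2: £4,967,562.41

£4,967,562.41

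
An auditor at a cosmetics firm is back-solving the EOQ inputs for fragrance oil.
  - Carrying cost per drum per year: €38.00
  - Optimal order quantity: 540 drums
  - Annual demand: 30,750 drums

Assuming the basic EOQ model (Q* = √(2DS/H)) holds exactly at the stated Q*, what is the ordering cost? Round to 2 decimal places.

€180.18

From Q* = √(2DS/H) ⇒ Q*² = 2DS/H.
S = Q²H / (2D) = 540² × 38 / (2 × 30,750) = 180.1756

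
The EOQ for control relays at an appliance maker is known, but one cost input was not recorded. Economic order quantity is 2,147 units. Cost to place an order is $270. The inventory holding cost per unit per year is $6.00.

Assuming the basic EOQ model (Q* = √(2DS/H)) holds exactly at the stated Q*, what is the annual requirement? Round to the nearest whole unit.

From Q* = √(2DS/H) ⇒ Q*² = 2DS/H.
D = Q²H / (2S) = 2,147² × 6 / (2 × 270) = 51,217.88

51,218 units per year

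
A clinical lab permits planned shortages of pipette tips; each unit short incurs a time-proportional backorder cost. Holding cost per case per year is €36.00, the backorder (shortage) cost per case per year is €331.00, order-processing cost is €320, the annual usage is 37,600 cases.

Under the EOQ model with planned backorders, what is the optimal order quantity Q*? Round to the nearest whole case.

861 cases

Basic EOQ = √(2·37,600·320/36) = 817.585
Backorder adjustment √((H+b)/b) = √((36+331)/331) = 1.0530
Q* = 817.585 × 1.0530 ≈ 860.90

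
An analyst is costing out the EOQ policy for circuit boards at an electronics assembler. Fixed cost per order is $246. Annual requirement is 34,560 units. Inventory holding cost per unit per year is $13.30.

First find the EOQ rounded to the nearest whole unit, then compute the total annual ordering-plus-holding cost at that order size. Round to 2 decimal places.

$15,038.18

Optimal lot size Q* = (2 × 34,560 × $246 / $13.3)^½ ≈ 1,130.69 → Q = 1,131 units
Orders/yr = 34,560/1,131 = 30.557; ordering cost = 30.557 × $246 = $7,517.03
Average inventory = 1,131/2 = 565.5; holding cost = 565.5 × $13.3 = $7,521.15
Total = $7,517.03 + $7,521.15 = $15,038.18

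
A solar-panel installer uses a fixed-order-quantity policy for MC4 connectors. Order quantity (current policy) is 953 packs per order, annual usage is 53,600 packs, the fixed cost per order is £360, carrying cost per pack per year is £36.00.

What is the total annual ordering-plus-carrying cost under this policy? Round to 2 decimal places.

£37,401.64

Ordering: D/Q × S = 53,600/953 × £360 = £20,247.64
Holding:  Q/2 × H = 953/2 × £36 = £17,154.00
Total = £20,247.64 + £17,154.00 = £37,401.64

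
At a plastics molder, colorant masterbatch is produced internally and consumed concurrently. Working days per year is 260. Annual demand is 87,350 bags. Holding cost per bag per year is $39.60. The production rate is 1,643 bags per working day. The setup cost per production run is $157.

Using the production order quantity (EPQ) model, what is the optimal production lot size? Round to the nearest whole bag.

d = 87,350/260 = 335.9615 bags/day;  effective holding cost H(1 − d/p) = 39.6·(1 − 335.9615/1643) = 31.50257
Q* = √(2DS / H_eff) = √(2·87,350·157 / 31.50257) ≈ 933.09

933 bags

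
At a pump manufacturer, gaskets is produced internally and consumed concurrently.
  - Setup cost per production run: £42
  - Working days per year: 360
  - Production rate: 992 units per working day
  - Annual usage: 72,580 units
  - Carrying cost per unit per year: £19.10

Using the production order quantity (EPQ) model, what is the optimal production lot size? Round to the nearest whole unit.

d = 72,580/360 = 201.6111 units/day;  effective holding cost H(1 − d/p) = 19.1·(1 − 201.6111/992) = 15.21817
Q* = √(2DS / H_eff) = √(2·72,580·42 / 15.21817) ≈ 632.95

633 units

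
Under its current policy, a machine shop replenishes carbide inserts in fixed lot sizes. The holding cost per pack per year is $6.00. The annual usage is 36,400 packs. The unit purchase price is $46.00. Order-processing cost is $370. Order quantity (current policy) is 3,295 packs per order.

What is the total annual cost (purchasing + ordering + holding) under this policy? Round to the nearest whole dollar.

$1,688,372

Annual ordering cost = (D/Q)·S = (36,400/3,295) × 370 = $4,087.41
Annual holding cost  = (Q/2)·H = (3,295/2) × 6 = $9,885.00
Purchase cost = D·C = 36,400 × 46 = $1,674,400.00
Total = $4,087.41 + $9,885.00 + $1,674,400.00 = $1,688,372.41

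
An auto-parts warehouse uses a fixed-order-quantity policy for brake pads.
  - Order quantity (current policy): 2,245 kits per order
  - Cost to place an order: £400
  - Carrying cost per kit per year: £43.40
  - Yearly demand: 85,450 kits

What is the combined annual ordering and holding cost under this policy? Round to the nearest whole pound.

£63,941

Ordering: D/Q × S = 85,450/2,245 × £400 = £15,224.94
Holding:  Q/2 × H = 2,245/2 × £43.4 = £48,716.50
Total = £15,224.94 + £48,716.50 = £63,941.44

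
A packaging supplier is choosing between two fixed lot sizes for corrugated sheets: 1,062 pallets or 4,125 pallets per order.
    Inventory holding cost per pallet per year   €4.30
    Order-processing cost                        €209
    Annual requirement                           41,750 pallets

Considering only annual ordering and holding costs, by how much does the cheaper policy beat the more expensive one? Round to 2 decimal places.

TC(Q) = (D/Q)S + (Q/2)H
TC(1,062) = (41,750/1,062)×209 + (1,062/2)×4.3 = €10,499.64
TC(4,125) = (41,750/4,125)×209 + (4,125/2)×4.3 = €10,984.08
|ΔTC| = |€10,499.64 − €10,984.08| = €484.45

€484.45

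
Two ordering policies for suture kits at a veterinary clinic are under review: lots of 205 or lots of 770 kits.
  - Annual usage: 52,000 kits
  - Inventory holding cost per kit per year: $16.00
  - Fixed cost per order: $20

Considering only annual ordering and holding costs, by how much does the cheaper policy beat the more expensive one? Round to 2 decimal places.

$797.48

TC(Q) = (D/Q)S + (Q/2)H
TC(205) = (52,000/205)×20 + (205/2)×16 = $6,713.17
TC(770) = (52,000/770)×20 + (770/2)×16 = $7,510.65
|ΔTC| = |$6,713.17 − $7,510.65| = $797.48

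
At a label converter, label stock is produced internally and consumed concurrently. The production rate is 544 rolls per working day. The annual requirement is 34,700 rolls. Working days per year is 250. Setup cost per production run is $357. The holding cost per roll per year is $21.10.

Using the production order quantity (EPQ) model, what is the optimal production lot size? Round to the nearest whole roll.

1,256 rolls

Daily demand d = 34,700/250 = 138.800; p = 544; 1 − d/p = 0.74485
EPQ = √(2DS / (H(1 − d/p)))
    = √(2 × 34,700 × 357 / (21.1 × 0.74485)) ≈ 1,255.56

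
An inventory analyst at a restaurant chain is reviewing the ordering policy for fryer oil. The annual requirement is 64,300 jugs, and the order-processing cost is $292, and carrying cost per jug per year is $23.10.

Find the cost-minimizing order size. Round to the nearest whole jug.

EOQ = √(2DS/H) = √(2 × 64,300 × 292 / 23.1)
    = √(1,625,593.07) ≈ 1,274.99

1,275 jugs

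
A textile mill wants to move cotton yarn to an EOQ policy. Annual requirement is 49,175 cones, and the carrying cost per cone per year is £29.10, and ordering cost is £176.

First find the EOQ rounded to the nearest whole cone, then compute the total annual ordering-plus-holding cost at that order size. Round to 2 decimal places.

£22,443.47

Q* = √(2·D·S / H) = √(2·49,175·176 / 29.1) = √594,831.6 ≈ 771.25 → Q = 771 cones
Ordering: D/Q × S = 49,175/771 × £176 = £11,225.42
Holding:  Q/2 × H = 771/2 × £29.1 = £11,218.05
Total = £11,225.42 + £11,218.05 = £22,443.47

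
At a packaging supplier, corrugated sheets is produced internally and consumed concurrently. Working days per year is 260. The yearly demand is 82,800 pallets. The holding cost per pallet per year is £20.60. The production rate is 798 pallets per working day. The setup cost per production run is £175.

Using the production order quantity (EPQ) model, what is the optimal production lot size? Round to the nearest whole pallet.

1,530 pallets

d = 82,800/260 = 318.4615 pallets/day;  effective holding cost H(1 − d/p) = 20.6·(1 − 318.4615/798) = 12.37906
Q* = √(2DS / H_eff) = √(2·82,800·175 / 12.37906) ≈ 1,530.05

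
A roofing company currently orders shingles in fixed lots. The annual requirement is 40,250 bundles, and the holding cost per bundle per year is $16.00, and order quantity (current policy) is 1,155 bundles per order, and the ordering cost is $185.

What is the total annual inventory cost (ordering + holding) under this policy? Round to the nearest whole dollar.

$15,687

Orders/yr = 40,250/1,155 = 34.848; ordering cost = 34.848 × $185 = $6,446.97
Average inventory = 1,155/2 = 577.5; holding cost = 577.5 × $16 = $9,240.00
Total = $6,446.97 + $9,240.00 = $15,686.97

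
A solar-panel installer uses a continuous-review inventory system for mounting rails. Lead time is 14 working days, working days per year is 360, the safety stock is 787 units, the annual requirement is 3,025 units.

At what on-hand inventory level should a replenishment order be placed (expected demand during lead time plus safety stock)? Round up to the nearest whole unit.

Daily demand d = 3,025 / 360 = 8.403 units/day
Demand during lead time = 8.403 × 14 = 117.64
Reorder point = 117.64 + 787 = 904.64 → round up

905 units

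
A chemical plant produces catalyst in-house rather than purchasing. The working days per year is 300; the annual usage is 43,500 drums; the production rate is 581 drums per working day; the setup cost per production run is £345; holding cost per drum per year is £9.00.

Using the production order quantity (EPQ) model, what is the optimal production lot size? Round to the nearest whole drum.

2,108 drums

Daily demand d = 43,500/300 = 145.000; p = 581; 1 − d/p = 0.75043
EPQ = √(2DS / (H(1 − d/p)))
    = √(2 × 43,500 × 345 / (9 × 0.75043)) ≈ 2,108.11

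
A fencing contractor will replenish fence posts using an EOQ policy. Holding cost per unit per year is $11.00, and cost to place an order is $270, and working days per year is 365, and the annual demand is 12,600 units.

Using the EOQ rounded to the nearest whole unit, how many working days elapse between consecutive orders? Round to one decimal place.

2DS/H = 2·12,600·270/11 = 618,545.45
EOQ = √618,545.45 ≈ 786.48 → Q = 786 units
Days between orders = 365 / (D/Q) = 365 / 16.031 ≈ 22.769

22.8 days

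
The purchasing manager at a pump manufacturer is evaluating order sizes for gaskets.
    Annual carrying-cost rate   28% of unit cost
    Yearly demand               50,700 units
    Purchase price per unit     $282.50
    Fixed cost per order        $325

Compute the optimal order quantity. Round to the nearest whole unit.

645 units

Holding cost per unit per year: H = 28% × $282.5 = $79.1000
Q* = √(2·D·S / H) = √(2·50,700·325 / 79.1) = √416,624.5 ≈ 645.46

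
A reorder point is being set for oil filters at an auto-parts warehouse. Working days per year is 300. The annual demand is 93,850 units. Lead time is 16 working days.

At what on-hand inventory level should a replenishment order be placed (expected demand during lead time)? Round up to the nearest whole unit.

5,006 units

Daily demand d = 93,850 / 300 = 312.833 units/day
Demand during lead time = 312.833 × 16 = 5,005.33
Reorder point = 5,005.33 → round up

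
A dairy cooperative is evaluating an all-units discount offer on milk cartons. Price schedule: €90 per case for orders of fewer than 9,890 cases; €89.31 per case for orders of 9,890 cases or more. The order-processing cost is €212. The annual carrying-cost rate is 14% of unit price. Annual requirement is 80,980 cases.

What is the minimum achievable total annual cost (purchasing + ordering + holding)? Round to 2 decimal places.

€7,295,888.98

H₁ = 14%×€90 = €12.6000;  H₂ = 14%×€89.31 = €12.5034
EOQ₁ = √(2×80,980×212/12.6000) = 1,650.77  (< 9,890, feasible at tier 1)
EOQ₂ = √(2×80,980×212/12.5034) = 1,657.13  (< 9,890 → use Q = 9,890 at tier-2 price)
TC(tier 1 (EOQ₁), Q≈1,650.8) = €7,308,999.70
TC(tier 2, Q≈9,890.0) = €7,295,888.98
Minimum at tier 2: €7,295,888.98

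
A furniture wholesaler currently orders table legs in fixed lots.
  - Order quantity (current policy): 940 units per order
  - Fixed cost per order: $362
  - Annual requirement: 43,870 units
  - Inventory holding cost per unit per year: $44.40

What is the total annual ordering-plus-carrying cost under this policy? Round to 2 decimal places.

Orders/yr = 43,870/940 = 46.670; ordering cost = 46.670 × $362 = $16,894.62
Average inventory = 940/2 = 470; holding cost = 470 × $44.4 = $20,868.00
Total = $16,894.62 + $20,868.00 = $37,762.62

$37,762.62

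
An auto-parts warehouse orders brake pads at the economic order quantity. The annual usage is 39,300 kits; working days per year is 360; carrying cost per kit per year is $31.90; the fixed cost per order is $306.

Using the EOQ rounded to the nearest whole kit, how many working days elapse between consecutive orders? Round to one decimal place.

2DS/H = 2·39,300·306/31.9 = 753,968.65
EOQ = √753,968.65 ≈ 868.31 → Q = 868 kits
Cycle time = (working days × Q)/D = (360 × 868) / 39,300 = 7.951 days

8.0 days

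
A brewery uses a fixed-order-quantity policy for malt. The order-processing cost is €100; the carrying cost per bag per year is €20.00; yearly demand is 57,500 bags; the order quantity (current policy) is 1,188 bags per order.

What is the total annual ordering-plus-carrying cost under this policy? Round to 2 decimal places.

€16,720.07

Orders/yr = 57,500/1,188 = 48.401; ordering cost = 48.401 × €100 = €4,840.07
Average inventory = 1,188/2 = 594; holding cost = 594 × €20 = €11,880.00
Total = €4,840.07 + €11,880.00 = €16,720.07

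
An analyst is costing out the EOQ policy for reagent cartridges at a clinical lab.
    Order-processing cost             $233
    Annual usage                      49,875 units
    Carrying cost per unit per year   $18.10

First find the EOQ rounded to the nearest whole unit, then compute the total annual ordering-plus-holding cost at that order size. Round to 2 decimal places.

$20,510.38

Q* = √(2·D·S / H) = √(2·49,875·233 / 18.1) = √1,284,074.6 ≈ 1,133.17 → Q = 1,133 units
Orders/yr = 49,875/1,133 = 44.020; ordering cost = 44.020 × $233 = $10,256.73
Average inventory = 1,133/2 = 566.5; holding cost = 566.5 × $18.1 = $10,253.65
Total = $10,256.73 + $10,253.65 = $20,510.38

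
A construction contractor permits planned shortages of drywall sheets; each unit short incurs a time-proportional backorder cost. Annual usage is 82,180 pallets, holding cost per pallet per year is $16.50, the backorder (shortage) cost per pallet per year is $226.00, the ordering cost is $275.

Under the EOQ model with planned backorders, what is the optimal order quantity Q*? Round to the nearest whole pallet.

1,714 pallets

Basic EOQ = √(2·82,180·275/16.5) = 1,655.093
Backorder adjustment √((H+b)/b) = √((16.5+226)/226) = 1.0359
Q* = 1,655.093 × 1.0359 ≈ 1,714.45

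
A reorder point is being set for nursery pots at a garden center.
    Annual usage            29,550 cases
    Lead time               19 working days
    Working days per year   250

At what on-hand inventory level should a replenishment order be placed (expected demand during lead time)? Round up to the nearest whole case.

Daily demand d = 29,550 / 250 = 118.200 cases/day
Demand during lead time = 118.200 × 19 = 2,245.80
Reorder point = 2,245.80 → round up

2,246 cases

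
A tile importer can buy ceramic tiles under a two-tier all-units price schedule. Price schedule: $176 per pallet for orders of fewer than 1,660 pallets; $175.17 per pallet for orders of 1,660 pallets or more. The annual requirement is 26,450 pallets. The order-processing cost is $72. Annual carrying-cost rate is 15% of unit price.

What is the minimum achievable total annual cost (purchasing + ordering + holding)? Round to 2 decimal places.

H₁ = 15%×$176 = $26.4000;  H₂ = 15%×$175.17 = $26.2755
EOQ₁ = √(2×26,450×72/26.4000) = 379.83  (< 1,660, feasible at tier 1)
EOQ₂ = √(2×26,450×72/26.2755) = 380.73  (< 1,660 → use Q = 1,660 at tier-2 price)
TC(tier 1 (EOQ₁), Q≈379.8) = $4,665,227.58
TC(tier 2, Q≈1,660.0) = $4,656,202.39
Minimum at tier 2: $4,656,202.39

$4,656,202.39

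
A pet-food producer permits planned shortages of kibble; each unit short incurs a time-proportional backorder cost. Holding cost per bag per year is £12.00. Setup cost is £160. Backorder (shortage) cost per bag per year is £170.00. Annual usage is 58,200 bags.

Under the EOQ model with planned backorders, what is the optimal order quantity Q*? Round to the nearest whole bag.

Q* = √(2DS/H) · √((H + b)/b)
   = √(2 × 58,200 × 160 / 12) · √((12 + 170) / 170)
   = 1,245.793 × 1.0347 ≈ 1,289.01

1,289 bags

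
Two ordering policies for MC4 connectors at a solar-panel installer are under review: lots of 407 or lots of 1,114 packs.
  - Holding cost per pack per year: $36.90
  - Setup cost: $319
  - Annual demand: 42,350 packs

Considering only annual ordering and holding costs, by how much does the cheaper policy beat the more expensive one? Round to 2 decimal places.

$8,021.94

Annual cost at Q: ordering D·S/Q plus holding Q·H/2.
TC(407) = (42,350/407)×319 + (407/2)×36.9 = $40,702.39
TC(1,114) = (42,350/1,114)×319 + (1,114/2)×36.9 = $32,680.45
|ΔTC| = |$40,702.39 − $32,680.45| = $8,021.94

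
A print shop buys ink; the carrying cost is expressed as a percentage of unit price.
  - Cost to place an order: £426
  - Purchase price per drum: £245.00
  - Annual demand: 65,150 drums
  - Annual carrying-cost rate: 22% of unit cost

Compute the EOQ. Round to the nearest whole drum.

Carrying cost H = £245 × 22% = £53.9000/drum/yr
Q* = √(2·D·S / H) = √(2·65,150·426 / 53.9) = √1,029,829.3 ≈ 1,014.81

1,015 drums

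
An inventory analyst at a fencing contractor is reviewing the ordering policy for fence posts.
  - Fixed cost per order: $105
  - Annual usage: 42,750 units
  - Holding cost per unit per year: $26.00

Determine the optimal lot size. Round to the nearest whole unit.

588 units

Optimal lot size Q* = (2 × 42,750 × $105 / $26)^½ ≈ 587.61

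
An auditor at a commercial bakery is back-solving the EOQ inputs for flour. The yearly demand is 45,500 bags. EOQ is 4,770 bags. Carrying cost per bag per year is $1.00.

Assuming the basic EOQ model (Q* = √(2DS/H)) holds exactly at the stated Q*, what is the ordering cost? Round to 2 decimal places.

$250.03

Since Q* = (2DS/H)^½, squaring gives Q*²·H = 2DS.
S = Q²H / (2D) = 4,770² × 1 / (2 × 45,500) = 250.0319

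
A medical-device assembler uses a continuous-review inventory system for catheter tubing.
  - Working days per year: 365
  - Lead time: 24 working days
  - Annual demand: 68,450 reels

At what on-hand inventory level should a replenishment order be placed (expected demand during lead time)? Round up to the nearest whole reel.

Daily demand d = 68,450 / 365 = 187.534 reels/day
Demand during lead time = 187.534 × 24 = 4,500.82
Reorder point = 4,500.82 → round up

4,501 reels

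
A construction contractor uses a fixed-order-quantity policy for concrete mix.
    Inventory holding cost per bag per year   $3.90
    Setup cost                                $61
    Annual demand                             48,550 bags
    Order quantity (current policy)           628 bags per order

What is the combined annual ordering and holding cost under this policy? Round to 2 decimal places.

$5,940.44

Ordering: D/Q × S = 48,550/628 × $61 = $4,715.84
Holding:  Q/2 × H = 628/2 × $3.9 = $1,224.60
Total = $4,715.84 + $1,224.60 = $5,940.44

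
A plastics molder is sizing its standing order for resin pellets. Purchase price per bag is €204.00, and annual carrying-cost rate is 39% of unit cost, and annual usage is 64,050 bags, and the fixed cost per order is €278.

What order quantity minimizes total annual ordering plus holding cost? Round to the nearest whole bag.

669 bags

Carrying cost H = €204 × 39% = €79.5600/bag/yr
EOQ = √(2DS/H) = √(2 × 64,050 × 278 / 79.56)
    = √(447,609.35) ≈ 669.04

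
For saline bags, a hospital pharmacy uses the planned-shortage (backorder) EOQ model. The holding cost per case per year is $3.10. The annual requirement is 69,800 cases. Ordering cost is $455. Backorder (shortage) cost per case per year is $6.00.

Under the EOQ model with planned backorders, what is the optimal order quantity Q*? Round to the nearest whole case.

5,575 cases

Q* = √(2DS/H) · √((H + b)/b)
   = √(2 × 69,800 × 455 / 3.1) · √((3.1 + 6) / 6)
   = 4,526.552 × 1.2315 ≈ 5,574.59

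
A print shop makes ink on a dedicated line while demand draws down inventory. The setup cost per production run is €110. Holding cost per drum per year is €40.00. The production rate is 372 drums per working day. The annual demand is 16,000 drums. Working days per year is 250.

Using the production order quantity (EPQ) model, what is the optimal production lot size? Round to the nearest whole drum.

326 drums

d = 16,000/250 = 64.0000 drums/day;  effective holding cost H(1 − d/p) = 40·(1 − 64.0000/372) = 33.11828
Q* = √(2DS / H_eff) = √(2·16,000·110 / 33.11828) ≈ 326.01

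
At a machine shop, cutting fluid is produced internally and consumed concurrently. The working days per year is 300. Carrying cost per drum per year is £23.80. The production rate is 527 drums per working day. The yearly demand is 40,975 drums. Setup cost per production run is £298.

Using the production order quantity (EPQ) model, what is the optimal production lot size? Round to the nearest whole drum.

1,177 drums

d = 40,975/300 = 136.5833 drums/day;  effective holding cost H(1 − d/p) = 23.8·(1 − 136.5833/527) = 17.63172
Q* = √(2DS / H_eff) = √(2·40,975·298 / 17.63172) ≈ 1,176.89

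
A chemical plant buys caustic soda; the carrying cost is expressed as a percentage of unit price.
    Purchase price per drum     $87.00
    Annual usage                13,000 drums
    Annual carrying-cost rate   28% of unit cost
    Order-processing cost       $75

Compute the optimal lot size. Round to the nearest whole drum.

H = i·C = 0.28 × $87 = $24.3600 per drum-year
Q* = √(2·D·S / H) = √(2·13,000·75 / 24.36) = √80,049.3 ≈ 282.93

283 drums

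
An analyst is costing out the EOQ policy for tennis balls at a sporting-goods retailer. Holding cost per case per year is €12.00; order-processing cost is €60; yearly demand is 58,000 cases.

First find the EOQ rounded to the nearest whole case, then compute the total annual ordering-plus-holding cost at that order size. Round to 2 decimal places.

EOQ = √(2DS/H) = √(2 × 58,000 × 60 / 12)
    = √(580,000.00) ≈ 761.58 → Q = 762 cases
Ordering: D/Q × S = 58,000/762 × €60 = €4,566.93
Holding:  Q/2 × H = 762/2 × €12 = €4,572.00
Total = €4,566.93 + €4,572.00 = €9,138.93

€9,138.93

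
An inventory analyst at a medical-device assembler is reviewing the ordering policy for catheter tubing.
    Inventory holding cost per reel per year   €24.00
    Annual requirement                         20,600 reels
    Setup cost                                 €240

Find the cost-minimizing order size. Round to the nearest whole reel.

642 reels

2DS/H = 2·20,600·240/24 = 412,000.00
EOQ = √412,000.00 ≈ 641.87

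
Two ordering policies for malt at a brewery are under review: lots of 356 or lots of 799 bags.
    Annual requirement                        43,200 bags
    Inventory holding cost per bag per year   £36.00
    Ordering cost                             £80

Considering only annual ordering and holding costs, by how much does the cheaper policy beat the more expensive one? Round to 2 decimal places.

£2,591.54

For each Q, cost = (D/Q)·S + (Q/2)·H.
TC(356) = (43,200/356)×80 + (356/2)×36 = £16,115.87
TC(799) = (43,200/799)×80 + (799/2)×36 = £18,707.41
Cheaper: Q = 356.  Difference = £2,591.54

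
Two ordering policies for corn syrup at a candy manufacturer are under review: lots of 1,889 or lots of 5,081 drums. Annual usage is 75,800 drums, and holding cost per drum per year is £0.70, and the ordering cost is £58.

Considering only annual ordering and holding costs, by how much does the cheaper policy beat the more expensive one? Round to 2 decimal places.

£344.91

TC(Q) = (D/Q)S + (Q/2)H
TC(1,889) = (75,800/1,889)×58 + (1,889/2)×0.7 = £2,988.52
TC(5,081) = (75,800/5,081)×58 + (5,081/2)×0.7 = £2,643.61
Cheaper: Q = 5,081.  Difference = £344.91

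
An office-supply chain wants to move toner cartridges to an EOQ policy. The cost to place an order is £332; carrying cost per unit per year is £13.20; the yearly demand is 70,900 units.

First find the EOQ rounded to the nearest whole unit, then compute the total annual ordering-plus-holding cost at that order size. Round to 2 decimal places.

2DS/H = 2·70,900·332/13.2 = 3,566,484.85
EOQ = √3,566,484.85 ≈ 1,888.51 → Q = 1,889 units
Orders/yr = 70,900/1,889 = 37.533; ordering cost = 37.533 × £332 = £12,460.98
Average inventory = 1,889/2 = 944.5; holding cost = 944.5 × £13.2 = £12,467.40
Total = £12,460.98 + £12,467.40 = £24,928.38

£24,928.38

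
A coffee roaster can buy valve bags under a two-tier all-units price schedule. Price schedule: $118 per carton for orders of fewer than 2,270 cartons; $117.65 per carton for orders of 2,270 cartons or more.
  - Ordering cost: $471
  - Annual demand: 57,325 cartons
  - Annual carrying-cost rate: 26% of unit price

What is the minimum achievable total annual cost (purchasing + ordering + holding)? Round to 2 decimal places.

H₁ = 26%×$118 = $30.6800;  H₂ = 26%×$117.65 = $30.5890
EOQ₁ = √(2×57,325×471/30.6800) = 1,326.69  (< 2,270, feasible at tier 1)
EOQ₂ = √(2×57,325×471/30.5890) = 1,328.66  (< 2,270 → use Q = 2,270 at tier-2 price)
TC(tier 1 (EOQ₁), Q≈1,326.7) = $6,805,052.88
TC(tier 2, Q≈2,270.0) = $6,790,899.07
Minimum at tier 2: $6,790,899.07

$6,790,899.07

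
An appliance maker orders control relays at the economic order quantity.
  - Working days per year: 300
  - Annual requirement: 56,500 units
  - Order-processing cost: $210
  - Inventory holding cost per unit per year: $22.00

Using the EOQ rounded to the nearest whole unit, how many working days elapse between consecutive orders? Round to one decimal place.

EOQ = √(2DS/H) = √(2 × 56,500 × 210 / 22)
    = √(1,078,636.36) ≈ 1,038.57 → Q = 1,039 units
Cycle time = (working days × Q)/D = (300 × 1,039) / 56,500 = 5.517 days

5.5 days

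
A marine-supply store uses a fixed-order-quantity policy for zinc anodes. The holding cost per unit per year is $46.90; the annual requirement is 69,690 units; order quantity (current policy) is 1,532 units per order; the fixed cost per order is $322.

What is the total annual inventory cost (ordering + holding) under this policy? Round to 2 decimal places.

$50,573.04

Annual ordering cost = (D/Q)·S = (69,690/1,532) × 322 = $14,647.64
Annual holding cost  = (Q/2)·H = (1,532/2) × 46.9 = $35,925.40
Total = $14,647.64 + $35,925.40 = $50,573.04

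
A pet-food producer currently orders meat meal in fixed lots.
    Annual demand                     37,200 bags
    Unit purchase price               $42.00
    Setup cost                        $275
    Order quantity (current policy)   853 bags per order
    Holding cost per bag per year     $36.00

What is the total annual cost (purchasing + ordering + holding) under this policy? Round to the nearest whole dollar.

Annual ordering cost = (D/Q)·S = (37,200/853) × 275 = $11,992.97
Annual holding cost  = (Q/2)·H = (853/2) × 36 = $15,354.00
Purchase cost = D·C = 37,200 × 42 = $1,562,400.00
Total = $11,992.97 + $15,354.00 + $1,562,400.00 = $1,589,746.97

$1,589,747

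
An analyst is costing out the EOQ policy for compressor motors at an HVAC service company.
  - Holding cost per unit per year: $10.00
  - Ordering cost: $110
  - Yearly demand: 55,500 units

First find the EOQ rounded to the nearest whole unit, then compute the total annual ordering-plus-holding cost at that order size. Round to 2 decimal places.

Optimal lot size Q* = (2 × 55,500 × $110 / $10)^½ ≈ 1,104.99 → Q = 1,105 units
Annual ordering cost = (D/Q)·S = (55,500/1,105) × 110 = $5,524.89
Annual holding cost  = (Q/2)·H = (1,105/2) × 10 = $5,525.00
Total = $5,524.89 + $5,525.00 = $11,049.89

$11,049.89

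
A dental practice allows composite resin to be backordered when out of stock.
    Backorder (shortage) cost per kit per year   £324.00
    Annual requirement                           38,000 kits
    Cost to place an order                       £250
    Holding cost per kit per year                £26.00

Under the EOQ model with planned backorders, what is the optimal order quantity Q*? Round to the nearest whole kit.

888 kits

Q* = √(2DS/H) · √((H + b)/b)
   = √(2 × 38,000 × 250 / 26) · √((26 + 324) / 324)
   = 854.850 × 1.0393 ≈ 888.49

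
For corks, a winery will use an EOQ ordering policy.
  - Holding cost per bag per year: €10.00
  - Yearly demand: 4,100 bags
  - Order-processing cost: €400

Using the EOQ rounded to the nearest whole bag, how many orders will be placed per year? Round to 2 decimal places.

Q* = √(2·D·S / H) = √(2·4,100·400 / 10) = √328,000.0 ≈ 572.71 → Q = 573
Orders per year = D/Q = 4,100 / 573 = 7.155

7.16 orders per year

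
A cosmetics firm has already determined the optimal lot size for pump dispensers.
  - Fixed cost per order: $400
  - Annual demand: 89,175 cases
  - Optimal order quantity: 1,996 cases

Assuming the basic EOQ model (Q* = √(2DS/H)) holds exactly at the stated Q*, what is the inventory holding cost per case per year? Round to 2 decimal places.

EOQ relation: Q² = 2DS/H, so rearrange for the unknown.
H = 2DS / Q² = 2 × 89,175 × 400 / 1,996² = 17.9066

$17.91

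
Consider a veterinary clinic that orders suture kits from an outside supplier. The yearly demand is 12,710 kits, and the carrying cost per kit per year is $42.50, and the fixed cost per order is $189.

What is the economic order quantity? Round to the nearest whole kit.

336 kits

Q* = √(2·D·S / H) = √(2·12,710·189 / 42.5) = √113,044.2 ≈ 336.22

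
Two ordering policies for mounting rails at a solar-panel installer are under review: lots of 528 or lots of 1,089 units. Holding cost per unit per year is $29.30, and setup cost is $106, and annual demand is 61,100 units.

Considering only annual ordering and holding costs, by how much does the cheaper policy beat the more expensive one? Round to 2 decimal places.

For each Q, cost = (D/Q)·S + (Q/2)·H.
TC(528) = (61,100/528)×106 + (528/2)×29.3 = $20,001.49
TC(1,089) = (61,100/1,089)×106 + (1,089/2)×29.3 = $21,901.14
Lots of 528 are cheaper by $1,899.65.

$1,899.65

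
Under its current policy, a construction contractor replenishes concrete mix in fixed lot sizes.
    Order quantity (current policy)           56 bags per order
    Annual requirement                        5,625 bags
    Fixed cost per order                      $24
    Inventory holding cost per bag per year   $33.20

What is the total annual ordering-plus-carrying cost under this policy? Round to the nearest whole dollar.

Annual ordering cost = (D/Q)·S = (5,625/56) × 24 = $2,410.71
Annual holding cost  = (Q/2)·H = (56/2) × 33.2 = $929.60
Total = $2,410.71 + $929.60 = $3,340.31

$3,340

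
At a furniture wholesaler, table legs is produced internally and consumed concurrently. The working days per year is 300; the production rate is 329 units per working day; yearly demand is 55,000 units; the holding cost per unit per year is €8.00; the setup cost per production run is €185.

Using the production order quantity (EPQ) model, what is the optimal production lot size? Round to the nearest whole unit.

Daily demand d = 55,000/300 = 183.333; p = 329; 1 − d/p = 0.44276
EPQ = √(2DS / (H(1 − d/p)))
    = √(2 × 55,000 × 185 / (8 × 0.44276)) ≈ 2,396.93

2,397 units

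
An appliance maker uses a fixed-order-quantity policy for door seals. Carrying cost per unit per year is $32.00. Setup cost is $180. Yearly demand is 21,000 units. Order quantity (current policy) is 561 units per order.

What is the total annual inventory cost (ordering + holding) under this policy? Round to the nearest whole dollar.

$15,714

Annual ordering cost = (D/Q)·S = (21,000/561) × 180 = $6,737.97
Annual holding cost  = (Q/2)·H = (561/2) × 32 = $8,976.00
Total = $6,737.97 + $8,976.00 = $15,713.97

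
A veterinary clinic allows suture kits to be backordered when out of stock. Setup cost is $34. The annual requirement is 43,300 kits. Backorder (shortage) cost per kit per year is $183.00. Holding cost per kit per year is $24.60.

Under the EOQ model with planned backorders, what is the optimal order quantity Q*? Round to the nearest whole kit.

Q* = √(2DS/H) · √((H + b)/b)
   = √(2 × 43,300 × 34 / 24.6) · √((24.6 + 183) / 183)
   = 345.964 × 1.0651 ≈ 368.48

368 kits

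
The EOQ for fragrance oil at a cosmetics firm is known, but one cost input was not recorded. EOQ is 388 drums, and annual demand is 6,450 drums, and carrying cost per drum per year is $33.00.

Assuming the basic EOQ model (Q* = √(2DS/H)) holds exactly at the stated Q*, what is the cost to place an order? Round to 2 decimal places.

$385.11

From Q* = √(2DS/H) ⇒ Q*² = 2DS/H.
S = Q²H / (2D) = 388² × 33 / (2 × 6,450) = 385.1126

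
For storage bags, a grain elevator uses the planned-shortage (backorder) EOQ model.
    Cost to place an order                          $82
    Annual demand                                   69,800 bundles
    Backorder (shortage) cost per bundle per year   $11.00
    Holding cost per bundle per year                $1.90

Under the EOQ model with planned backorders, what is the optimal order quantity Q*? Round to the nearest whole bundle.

Basic EOQ = √(2·69,800·82/1.9) = 2,454.555
Backorder adjustment √((H+b)/b) = √((1.9+11)/11) = 1.0829
Q* = 2,454.555 × 1.0829 ≈ 2,658.10

2,658 bundles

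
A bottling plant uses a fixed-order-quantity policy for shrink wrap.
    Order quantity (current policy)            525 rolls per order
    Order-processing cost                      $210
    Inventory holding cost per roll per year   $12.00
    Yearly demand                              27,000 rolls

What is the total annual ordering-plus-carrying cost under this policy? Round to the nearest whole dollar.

$13,950

Ordering: D/Q × S = 27,000/525 × $210 = $10,800.00
Holding:  Q/2 × H = 525/2 × $12 = $3,150.00
Total = $10,800.00 + $3,150.00 = $13,950.00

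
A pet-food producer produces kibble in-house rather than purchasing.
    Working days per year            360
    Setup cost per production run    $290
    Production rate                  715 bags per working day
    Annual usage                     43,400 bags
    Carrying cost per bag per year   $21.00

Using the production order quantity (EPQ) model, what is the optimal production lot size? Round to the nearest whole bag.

Daily demand d = 43,400/360 = 120.556; p = 715; 1 − d/p = 0.83139
EPQ = √(2DS / (H(1 − d/p)))
    = √(2 × 43,400 × 290 / (21 × 0.83139)) ≈ 1,200.73

1,201 bags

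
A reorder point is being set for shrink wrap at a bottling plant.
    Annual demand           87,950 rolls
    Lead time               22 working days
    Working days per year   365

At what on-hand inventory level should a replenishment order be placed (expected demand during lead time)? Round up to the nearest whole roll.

5,302 rolls

Daily demand d = 87,950 / 365 = 240.959 rolls/day
Demand during lead time = 240.959 × 22 = 5,301.10
Reorder point = 5,301.10 → round up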